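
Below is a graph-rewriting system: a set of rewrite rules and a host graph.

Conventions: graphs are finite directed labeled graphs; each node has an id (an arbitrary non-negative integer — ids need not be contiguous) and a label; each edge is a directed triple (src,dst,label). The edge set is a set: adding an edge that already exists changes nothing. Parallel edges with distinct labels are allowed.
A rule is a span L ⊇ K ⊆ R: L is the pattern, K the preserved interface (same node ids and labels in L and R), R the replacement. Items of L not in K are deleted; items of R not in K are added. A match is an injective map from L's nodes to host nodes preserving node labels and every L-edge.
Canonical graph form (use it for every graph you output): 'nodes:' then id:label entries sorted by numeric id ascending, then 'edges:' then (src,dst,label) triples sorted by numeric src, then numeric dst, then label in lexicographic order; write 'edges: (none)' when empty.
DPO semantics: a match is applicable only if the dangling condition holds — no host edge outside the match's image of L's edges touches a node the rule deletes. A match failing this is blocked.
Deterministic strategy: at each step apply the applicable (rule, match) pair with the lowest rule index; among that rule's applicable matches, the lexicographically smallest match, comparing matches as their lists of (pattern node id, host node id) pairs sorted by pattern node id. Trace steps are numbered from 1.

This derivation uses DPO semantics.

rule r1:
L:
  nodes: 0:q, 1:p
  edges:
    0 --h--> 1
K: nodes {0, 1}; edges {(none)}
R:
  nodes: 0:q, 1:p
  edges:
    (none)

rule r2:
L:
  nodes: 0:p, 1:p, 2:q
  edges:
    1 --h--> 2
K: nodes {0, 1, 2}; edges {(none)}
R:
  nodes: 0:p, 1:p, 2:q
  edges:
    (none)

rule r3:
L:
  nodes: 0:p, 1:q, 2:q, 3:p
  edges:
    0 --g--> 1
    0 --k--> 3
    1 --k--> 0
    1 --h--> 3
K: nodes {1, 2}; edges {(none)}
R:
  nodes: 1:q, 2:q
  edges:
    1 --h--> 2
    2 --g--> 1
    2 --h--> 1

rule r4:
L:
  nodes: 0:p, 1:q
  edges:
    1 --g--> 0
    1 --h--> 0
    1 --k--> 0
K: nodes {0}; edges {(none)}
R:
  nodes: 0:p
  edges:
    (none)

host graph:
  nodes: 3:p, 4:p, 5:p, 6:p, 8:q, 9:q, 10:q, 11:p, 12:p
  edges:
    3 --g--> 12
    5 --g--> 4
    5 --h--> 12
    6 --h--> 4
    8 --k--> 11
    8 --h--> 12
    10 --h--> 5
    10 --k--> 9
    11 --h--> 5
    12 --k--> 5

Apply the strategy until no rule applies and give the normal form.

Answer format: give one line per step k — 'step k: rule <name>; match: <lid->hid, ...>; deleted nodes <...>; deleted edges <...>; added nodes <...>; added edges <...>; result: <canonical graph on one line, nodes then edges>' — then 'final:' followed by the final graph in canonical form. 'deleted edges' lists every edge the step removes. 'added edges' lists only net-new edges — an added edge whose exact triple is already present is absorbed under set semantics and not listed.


step 1: rule r1; match: 0->8, 1->12; deleted nodes (none); deleted edges (8,12,h); added nodes (none); added edges (none); result: nodes: 3:p, 4:p, 5:p, 6:p, 8:q, 9:q, 10:q, 11:p, 12:p edges: (3,12,g); (5,4,g); (5,12,h); (6,4,h); (8,11,k); (10,5,h); (10,9,k); (11,5,h); (12,5,k)
step 2: rule r1; match: 0->10, 1->5; deleted nodes (none); deleted edges (10,5,h); added nodes (none); added edges (none); result: nodes: 3:p, 4:p, 5:p, 6:p, 8:q, 9:q, 10:q, 11:p, 12:p edges: (3,12,g); (5,4,g); (5,12,h); (6,4,h); (8,11,k); (10,9,k); (11,5,h); (12,5,k)
final:
nodes: 3:p, 4:p, 5:p, 6:p, 8:q, 9:q, 10:q, 11:p, 12:p
edges: (3,12,g); (5,4,g); (5,12,h); (6,4,h); (8,11,k); (10,9,k); (11,5,h); (12,5,k)


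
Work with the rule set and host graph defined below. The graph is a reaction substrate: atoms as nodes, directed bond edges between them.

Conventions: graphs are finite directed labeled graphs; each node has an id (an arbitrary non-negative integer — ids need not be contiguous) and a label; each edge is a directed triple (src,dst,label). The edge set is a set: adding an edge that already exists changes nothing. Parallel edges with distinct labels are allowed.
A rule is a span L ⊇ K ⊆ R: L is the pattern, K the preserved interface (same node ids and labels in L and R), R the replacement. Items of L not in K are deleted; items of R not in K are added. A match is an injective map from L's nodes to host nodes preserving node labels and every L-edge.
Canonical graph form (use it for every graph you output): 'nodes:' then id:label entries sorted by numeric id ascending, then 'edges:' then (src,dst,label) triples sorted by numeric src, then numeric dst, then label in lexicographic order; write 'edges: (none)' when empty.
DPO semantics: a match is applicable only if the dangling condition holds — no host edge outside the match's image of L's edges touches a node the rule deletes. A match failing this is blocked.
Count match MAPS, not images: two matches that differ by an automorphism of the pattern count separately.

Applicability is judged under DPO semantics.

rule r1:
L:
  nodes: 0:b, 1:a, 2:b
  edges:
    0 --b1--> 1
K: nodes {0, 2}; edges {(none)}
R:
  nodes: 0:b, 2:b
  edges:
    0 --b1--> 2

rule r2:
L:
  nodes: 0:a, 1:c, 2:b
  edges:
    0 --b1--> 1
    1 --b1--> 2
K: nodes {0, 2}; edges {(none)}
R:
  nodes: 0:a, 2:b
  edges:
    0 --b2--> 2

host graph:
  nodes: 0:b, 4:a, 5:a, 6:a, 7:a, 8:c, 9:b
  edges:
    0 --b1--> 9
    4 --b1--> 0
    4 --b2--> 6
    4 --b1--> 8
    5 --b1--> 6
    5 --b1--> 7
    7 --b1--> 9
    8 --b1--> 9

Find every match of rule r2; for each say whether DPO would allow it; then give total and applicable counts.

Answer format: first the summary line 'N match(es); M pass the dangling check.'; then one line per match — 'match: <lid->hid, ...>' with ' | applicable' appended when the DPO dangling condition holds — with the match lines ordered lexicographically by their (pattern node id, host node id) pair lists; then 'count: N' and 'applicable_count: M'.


1 match(es); 1 pass the dangling check.
match: 0->4, 1->8, 2->9 | applicable
count: 1
applicable_count: 1


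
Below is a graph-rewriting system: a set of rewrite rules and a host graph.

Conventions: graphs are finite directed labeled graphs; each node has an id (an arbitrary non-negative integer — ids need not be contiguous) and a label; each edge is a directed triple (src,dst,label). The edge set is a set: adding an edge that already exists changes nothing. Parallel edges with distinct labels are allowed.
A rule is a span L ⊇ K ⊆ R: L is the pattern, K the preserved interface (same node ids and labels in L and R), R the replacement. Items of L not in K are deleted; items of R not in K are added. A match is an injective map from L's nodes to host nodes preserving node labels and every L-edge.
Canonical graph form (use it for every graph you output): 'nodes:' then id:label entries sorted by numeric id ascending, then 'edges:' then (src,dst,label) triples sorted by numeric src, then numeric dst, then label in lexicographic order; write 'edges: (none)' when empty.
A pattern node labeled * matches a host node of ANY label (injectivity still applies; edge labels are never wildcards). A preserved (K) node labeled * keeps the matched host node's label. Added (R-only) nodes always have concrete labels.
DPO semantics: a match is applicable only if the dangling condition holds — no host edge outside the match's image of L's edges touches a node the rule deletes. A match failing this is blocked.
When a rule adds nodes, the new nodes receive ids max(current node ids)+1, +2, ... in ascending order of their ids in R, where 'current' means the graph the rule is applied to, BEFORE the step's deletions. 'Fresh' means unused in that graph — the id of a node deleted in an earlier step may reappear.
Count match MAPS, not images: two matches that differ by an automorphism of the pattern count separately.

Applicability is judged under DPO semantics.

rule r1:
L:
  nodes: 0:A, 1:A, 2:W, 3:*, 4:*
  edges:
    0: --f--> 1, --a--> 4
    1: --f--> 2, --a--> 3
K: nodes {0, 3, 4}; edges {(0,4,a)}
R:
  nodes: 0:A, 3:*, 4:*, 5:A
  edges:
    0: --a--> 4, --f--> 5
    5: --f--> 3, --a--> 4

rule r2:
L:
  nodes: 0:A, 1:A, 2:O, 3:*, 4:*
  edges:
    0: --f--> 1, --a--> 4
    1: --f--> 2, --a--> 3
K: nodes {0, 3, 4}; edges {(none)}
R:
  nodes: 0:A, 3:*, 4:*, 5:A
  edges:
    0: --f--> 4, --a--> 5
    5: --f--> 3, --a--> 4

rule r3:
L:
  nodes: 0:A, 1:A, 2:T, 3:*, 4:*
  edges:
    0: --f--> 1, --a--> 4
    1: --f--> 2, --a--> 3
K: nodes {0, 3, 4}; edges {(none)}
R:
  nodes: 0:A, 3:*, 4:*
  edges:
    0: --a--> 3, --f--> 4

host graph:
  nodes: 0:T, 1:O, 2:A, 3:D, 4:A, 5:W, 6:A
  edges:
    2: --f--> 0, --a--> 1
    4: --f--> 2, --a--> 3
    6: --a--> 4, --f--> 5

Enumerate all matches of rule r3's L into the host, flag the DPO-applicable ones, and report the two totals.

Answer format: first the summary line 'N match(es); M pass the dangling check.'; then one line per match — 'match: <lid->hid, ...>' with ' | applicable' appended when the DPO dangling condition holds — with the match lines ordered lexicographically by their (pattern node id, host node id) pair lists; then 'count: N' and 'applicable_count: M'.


1 match(es); 1 pass the dangling check.
match: 0->4, 1->2, 2->0, 3->1, 4->3 | applicable
count: 1
applicable_count: 1


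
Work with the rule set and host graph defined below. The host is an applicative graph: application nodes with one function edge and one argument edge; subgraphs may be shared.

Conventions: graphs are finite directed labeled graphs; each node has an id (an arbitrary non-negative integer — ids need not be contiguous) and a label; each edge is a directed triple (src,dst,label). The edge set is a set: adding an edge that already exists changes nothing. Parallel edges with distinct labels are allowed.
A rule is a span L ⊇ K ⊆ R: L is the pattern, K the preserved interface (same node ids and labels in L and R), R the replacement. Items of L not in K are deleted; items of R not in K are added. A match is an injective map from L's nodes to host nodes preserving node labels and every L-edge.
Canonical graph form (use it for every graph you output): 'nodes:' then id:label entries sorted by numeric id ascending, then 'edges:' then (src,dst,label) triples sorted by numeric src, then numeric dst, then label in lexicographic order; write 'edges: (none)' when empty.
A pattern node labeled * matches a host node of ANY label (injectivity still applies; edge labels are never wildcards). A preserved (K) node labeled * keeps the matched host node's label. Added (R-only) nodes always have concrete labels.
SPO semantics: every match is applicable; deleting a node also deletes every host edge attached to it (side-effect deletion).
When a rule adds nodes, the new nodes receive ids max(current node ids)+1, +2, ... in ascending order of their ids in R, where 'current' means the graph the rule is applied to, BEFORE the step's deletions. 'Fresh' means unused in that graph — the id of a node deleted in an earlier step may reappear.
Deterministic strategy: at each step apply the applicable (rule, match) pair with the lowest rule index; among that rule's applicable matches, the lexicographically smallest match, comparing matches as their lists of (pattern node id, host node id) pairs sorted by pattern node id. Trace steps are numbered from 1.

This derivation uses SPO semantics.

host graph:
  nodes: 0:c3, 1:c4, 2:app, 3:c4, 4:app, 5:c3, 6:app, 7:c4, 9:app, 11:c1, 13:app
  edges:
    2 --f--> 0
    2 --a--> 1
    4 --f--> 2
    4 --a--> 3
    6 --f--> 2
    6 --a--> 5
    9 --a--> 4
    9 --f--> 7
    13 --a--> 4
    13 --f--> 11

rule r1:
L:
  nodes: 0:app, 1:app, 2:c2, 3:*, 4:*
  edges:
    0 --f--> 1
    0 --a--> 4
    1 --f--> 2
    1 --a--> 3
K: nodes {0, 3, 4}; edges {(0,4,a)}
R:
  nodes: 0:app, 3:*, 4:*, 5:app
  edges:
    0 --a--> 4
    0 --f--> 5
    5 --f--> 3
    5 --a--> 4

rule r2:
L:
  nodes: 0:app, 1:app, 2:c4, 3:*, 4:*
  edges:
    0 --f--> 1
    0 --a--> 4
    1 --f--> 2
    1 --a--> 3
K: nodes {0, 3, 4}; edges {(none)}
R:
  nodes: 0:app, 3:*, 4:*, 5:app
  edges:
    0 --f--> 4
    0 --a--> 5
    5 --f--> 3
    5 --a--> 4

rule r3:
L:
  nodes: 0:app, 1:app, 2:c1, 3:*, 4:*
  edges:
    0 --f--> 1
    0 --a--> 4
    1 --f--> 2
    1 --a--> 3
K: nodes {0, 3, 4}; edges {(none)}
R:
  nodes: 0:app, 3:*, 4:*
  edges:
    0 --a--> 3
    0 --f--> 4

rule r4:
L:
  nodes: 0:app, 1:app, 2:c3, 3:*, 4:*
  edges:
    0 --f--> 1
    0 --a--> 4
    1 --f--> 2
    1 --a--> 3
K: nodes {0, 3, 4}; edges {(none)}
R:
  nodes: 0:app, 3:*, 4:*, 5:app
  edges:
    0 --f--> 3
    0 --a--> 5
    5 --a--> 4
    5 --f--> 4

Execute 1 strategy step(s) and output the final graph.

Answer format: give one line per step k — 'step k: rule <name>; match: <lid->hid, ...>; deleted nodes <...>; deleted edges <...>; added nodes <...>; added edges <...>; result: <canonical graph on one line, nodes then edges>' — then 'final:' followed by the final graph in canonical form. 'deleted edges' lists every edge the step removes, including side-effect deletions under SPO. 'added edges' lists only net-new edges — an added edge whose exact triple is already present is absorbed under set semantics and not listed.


step 1: rule r4; match: 0->4, 1->2, 2->0, 3->1, 4->3; deleted nodes 0, 2; deleted edges (2,0,f); (2,1,a); (4,2,f); (4,3,a); (6,2,f); added nodes 14; added edges (4,1,f); (4,14,a); (14,3,a); (14,3,f); result: nodes: 1:c4, 3:c4, 4:app, 5:c3, 6:app, 7:c4, 9:app, 11:c1, 13:app, 14:app edges: (4,1,f); (4,14,a); (6,5,a); (9,4,a); (9,7,f); (13,4,a); (13,11,f); (14,3,a); (14,3,f)
final:
nodes: 1:c4, 3:c4, 4:app, 5:c3, 6:app, 7:c4, 9:app, 11:c1, 13:app, 14:app
edges: (4,1,f); (4,14,a); (6,5,a); (9,4,a); (9,7,f); (13,4,a); (13,11,f); (14,3,a); (14,3,f)


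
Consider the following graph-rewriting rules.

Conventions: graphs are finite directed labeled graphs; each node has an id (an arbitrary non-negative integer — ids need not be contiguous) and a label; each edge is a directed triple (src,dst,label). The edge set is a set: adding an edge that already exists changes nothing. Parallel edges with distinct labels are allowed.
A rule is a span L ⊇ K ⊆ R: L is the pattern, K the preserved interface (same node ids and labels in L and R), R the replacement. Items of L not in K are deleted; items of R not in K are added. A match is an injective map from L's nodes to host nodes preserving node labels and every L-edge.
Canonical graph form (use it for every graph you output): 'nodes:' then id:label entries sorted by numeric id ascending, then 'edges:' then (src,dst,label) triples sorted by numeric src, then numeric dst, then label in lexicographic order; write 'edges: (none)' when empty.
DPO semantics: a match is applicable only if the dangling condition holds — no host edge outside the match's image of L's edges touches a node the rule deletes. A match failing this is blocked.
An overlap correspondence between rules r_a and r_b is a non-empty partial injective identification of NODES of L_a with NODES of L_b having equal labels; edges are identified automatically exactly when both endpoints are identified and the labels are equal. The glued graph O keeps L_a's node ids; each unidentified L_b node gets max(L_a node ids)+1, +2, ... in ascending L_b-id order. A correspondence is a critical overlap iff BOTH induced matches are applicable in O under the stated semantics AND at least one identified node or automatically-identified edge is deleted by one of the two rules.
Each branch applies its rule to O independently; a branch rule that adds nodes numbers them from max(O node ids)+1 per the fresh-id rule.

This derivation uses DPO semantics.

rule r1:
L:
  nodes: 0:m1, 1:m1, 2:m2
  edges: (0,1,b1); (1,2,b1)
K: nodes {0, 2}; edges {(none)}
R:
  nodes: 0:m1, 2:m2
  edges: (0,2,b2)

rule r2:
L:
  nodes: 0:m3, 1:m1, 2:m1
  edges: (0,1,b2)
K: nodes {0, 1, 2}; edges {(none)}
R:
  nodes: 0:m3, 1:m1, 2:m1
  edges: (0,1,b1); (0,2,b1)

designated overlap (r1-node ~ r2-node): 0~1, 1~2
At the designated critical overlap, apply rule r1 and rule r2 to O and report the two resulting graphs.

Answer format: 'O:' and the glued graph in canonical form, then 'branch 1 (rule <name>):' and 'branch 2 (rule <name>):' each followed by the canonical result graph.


O:
nodes: 0:m1, 1:m1, 2:m2, 3:m3
edges: (0,1,b1); (1,2,b1); (3,0,b2)
branch 1 (rule r1):
nodes: 0:m1, 2:m2, 3:m3
edges: (0,2,b2); (3,0,b2)
branch 2 (rule r2):
nodes: 0:m1, 1:m1, 2:m2, 3:m3
edges: (0,1,b1); (1,2,b1); (3,0,b1); (3,1,b1)


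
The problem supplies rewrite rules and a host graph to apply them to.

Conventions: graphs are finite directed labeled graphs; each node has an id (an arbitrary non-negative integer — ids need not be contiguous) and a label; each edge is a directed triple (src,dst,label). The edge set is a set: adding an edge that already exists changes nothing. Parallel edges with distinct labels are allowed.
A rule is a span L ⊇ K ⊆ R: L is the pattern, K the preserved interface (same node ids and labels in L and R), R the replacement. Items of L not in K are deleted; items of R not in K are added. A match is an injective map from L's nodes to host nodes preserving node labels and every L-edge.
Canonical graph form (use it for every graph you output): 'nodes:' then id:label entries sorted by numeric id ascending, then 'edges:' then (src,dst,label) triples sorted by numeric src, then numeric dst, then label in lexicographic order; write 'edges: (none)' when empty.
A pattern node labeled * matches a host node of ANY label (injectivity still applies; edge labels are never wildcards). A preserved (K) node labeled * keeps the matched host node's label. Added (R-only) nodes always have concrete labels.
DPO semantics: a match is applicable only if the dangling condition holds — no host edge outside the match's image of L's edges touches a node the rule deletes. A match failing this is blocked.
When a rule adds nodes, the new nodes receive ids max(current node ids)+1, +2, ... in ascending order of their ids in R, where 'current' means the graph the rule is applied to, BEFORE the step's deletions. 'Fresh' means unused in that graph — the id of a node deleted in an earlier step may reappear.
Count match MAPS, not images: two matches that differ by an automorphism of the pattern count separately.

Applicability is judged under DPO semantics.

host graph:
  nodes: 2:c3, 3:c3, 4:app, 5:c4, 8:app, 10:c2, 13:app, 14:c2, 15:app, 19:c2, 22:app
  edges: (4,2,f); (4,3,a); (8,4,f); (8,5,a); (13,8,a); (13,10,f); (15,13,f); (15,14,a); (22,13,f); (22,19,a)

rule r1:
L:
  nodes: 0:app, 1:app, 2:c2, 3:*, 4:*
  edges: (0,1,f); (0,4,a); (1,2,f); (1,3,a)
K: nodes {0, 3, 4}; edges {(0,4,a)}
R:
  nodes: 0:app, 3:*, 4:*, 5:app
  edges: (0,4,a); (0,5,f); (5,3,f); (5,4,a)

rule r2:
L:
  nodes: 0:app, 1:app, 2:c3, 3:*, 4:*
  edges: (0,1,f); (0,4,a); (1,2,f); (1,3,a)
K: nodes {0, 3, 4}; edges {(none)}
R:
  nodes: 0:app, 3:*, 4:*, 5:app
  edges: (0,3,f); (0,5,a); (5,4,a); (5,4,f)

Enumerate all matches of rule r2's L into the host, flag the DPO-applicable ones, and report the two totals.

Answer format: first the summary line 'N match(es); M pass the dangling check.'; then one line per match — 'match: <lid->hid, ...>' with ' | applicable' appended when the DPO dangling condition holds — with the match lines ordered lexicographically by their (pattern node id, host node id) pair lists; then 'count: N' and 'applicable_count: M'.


1 match(es); 1 pass the dangling check.
match: 0->8, 1->4, 2->2, 3->3, 4->5 | applicable
count: 1
applicable_count: 1


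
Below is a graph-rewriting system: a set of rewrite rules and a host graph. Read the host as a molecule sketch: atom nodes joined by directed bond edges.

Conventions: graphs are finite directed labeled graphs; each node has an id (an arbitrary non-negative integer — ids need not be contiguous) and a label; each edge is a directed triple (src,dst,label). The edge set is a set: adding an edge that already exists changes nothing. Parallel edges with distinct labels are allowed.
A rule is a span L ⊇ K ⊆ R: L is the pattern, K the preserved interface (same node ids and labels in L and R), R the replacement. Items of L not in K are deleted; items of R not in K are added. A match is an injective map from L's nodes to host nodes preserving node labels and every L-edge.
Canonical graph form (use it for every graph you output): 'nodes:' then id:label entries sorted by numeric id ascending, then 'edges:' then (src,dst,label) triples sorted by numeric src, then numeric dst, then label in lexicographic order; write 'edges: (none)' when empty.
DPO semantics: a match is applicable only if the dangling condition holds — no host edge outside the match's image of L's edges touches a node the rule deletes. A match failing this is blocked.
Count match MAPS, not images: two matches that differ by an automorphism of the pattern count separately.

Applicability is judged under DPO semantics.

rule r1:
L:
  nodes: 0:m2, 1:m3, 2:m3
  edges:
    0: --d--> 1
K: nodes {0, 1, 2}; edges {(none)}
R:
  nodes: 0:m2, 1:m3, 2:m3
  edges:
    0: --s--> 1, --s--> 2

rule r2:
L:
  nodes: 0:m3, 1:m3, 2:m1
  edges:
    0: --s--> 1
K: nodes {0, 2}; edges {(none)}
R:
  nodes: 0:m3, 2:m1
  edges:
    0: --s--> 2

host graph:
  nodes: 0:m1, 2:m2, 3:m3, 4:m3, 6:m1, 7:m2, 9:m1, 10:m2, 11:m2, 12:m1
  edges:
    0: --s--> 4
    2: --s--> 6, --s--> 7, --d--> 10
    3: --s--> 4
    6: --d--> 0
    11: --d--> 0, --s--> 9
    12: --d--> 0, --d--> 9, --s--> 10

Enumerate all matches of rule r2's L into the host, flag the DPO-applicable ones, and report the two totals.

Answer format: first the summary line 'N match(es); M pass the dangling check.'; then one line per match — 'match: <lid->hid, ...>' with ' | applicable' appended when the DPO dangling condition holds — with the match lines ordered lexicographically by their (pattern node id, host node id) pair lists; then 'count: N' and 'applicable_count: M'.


4 match(es); 0 pass the dangling check.
match: 0->3, 1->4, 2->0
match: 0->3, 1->4, 2->6
match: 0->3, 1->4, 2->9
match: 0->3, 1->4, 2->12
count: 4
applicable_count: 0


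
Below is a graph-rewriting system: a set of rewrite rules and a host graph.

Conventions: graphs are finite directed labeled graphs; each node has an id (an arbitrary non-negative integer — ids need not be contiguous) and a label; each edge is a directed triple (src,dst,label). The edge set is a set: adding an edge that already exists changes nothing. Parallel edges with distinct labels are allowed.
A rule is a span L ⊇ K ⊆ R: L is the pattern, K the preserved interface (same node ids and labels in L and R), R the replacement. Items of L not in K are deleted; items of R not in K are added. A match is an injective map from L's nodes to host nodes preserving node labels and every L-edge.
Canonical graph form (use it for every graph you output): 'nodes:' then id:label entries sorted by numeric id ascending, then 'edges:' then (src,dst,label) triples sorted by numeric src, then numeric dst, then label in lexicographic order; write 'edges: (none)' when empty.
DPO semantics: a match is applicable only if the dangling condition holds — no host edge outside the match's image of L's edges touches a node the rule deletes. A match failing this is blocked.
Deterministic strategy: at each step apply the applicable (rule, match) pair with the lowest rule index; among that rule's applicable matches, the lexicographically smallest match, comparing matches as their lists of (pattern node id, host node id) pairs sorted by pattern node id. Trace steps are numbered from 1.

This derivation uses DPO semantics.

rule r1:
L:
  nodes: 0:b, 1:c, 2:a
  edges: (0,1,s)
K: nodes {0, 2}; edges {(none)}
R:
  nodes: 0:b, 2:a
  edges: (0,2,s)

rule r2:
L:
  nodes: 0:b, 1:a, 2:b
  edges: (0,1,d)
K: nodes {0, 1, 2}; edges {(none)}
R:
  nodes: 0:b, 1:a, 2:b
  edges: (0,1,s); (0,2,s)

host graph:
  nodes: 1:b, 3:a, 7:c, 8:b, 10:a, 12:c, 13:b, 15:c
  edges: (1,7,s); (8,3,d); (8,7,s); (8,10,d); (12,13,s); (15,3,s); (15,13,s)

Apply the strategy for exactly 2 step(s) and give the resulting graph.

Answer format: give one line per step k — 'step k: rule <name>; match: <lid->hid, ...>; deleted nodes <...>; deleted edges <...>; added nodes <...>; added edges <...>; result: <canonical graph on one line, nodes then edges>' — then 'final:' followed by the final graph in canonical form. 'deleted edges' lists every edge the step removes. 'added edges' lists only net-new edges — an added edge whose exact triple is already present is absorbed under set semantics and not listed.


step 1: rule r2; match: 0->8, 1->3, 2->1; deleted nodes (none); deleted edges (8,3,d); added nodes (none); added edges (8,1,s); (8,3,s); result: nodes: 1:b, 3:a, 7:c, 8:b, 10:a, 12:c, 13:b, 15:c edges: (1,7,s); (8,1,s); (8,3,s); (8,7,s); (8,10,d); (12,13,s); (15,3,s); (15,13,s)
step 2: rule r2; match: 0->8, 1->10, 2->1; deleted nodes (none); deleted edges (8,10,d); added nodes (none); added edges (8,10,s); result: nodes: 1:b, 3:a, 7:c, 8:b, 10:a, 12:c, 13:b, 15:c edges: (1,7,s); (8,1,s); (8,3,s); (8,7,s); (8,10,s); (12,13,s); (15,3,s); (15,13,s)
final:
nodes: 1:b, 3:a, 7:c, 8:b, 10:a, 12:c, 13:b, 15:c
edges: (1,7,s); (8,1,s); (8,3,s); (8,7,s); (8,10,s); (12,13,s); (15,3,s); (15,13,s)


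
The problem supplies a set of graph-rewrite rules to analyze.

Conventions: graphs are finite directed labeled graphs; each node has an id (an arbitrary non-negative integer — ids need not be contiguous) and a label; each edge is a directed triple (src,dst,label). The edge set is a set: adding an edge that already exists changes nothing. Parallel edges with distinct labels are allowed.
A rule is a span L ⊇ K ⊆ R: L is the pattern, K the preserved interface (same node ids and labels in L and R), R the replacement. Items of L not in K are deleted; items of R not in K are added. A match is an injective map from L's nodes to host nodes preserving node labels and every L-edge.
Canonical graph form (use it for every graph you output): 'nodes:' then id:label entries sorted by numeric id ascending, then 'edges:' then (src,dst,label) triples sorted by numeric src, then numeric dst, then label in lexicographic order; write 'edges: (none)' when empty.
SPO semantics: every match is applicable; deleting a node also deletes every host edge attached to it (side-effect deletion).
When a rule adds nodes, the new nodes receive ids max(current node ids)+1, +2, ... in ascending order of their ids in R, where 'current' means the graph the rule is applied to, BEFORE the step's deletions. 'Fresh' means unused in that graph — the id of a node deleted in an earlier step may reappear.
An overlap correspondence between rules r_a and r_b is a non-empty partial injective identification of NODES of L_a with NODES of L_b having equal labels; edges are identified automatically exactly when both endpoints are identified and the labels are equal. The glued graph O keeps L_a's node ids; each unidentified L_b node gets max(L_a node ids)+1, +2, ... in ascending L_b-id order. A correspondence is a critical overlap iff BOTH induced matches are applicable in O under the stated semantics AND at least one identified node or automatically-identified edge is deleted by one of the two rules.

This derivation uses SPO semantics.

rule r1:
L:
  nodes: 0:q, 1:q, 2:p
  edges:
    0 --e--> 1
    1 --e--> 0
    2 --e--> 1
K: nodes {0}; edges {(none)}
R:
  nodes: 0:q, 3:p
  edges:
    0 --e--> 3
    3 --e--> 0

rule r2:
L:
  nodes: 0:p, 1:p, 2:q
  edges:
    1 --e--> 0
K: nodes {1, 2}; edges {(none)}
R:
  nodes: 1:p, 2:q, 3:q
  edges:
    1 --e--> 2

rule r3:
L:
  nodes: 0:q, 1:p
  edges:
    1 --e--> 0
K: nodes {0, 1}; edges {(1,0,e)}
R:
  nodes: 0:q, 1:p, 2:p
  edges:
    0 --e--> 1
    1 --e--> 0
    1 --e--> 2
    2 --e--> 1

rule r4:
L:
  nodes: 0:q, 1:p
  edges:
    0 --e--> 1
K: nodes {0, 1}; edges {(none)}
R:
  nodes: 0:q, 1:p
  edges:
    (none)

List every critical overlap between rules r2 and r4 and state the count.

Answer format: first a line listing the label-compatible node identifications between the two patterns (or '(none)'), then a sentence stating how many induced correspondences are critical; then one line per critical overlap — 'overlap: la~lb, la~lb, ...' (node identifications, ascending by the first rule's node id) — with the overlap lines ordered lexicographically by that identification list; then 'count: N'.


label-compatible node identifications between L(r2) and L(r4): 0~1, 1~1, 2~0
2 of the induced correspondences are critical overlaps of r2 and r4.
overlap: 0~1
overlap: 0~1, 2~0
count: 2


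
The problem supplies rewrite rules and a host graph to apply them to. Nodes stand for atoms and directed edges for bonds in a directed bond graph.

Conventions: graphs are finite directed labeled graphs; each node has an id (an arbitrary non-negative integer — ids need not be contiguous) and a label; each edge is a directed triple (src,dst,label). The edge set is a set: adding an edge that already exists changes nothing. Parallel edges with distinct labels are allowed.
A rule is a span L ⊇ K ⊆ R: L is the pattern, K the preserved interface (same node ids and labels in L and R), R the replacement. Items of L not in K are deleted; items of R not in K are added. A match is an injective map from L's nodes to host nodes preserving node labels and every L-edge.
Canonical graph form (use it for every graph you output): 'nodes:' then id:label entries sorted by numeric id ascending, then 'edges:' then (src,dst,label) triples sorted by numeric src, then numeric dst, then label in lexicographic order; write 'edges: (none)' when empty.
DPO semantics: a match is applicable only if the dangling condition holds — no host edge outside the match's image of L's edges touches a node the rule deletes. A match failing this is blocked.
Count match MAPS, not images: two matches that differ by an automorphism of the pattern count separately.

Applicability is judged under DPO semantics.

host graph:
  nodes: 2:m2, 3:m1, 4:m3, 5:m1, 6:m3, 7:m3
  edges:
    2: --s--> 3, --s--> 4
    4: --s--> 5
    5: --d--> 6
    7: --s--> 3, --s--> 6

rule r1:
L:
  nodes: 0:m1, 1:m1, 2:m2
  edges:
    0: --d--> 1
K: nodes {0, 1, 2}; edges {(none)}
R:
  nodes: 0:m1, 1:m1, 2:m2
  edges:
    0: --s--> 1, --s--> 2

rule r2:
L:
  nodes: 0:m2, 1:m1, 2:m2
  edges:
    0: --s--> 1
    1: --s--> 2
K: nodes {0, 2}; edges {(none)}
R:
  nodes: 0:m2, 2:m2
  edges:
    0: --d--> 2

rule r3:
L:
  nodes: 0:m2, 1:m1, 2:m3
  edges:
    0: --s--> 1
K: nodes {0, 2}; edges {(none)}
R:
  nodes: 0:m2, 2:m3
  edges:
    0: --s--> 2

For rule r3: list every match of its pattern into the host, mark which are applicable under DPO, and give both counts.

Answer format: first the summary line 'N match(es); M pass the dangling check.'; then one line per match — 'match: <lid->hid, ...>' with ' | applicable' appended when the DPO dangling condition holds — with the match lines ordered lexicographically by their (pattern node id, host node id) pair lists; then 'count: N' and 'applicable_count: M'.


3 match(es); 0 pass the dangling check.
match: 0->2, 1->3, 2->4
match: 0->2, 1->3, 2->6
match: 0->2, 1->3, 2->7
count: 3
applicable_count: 0


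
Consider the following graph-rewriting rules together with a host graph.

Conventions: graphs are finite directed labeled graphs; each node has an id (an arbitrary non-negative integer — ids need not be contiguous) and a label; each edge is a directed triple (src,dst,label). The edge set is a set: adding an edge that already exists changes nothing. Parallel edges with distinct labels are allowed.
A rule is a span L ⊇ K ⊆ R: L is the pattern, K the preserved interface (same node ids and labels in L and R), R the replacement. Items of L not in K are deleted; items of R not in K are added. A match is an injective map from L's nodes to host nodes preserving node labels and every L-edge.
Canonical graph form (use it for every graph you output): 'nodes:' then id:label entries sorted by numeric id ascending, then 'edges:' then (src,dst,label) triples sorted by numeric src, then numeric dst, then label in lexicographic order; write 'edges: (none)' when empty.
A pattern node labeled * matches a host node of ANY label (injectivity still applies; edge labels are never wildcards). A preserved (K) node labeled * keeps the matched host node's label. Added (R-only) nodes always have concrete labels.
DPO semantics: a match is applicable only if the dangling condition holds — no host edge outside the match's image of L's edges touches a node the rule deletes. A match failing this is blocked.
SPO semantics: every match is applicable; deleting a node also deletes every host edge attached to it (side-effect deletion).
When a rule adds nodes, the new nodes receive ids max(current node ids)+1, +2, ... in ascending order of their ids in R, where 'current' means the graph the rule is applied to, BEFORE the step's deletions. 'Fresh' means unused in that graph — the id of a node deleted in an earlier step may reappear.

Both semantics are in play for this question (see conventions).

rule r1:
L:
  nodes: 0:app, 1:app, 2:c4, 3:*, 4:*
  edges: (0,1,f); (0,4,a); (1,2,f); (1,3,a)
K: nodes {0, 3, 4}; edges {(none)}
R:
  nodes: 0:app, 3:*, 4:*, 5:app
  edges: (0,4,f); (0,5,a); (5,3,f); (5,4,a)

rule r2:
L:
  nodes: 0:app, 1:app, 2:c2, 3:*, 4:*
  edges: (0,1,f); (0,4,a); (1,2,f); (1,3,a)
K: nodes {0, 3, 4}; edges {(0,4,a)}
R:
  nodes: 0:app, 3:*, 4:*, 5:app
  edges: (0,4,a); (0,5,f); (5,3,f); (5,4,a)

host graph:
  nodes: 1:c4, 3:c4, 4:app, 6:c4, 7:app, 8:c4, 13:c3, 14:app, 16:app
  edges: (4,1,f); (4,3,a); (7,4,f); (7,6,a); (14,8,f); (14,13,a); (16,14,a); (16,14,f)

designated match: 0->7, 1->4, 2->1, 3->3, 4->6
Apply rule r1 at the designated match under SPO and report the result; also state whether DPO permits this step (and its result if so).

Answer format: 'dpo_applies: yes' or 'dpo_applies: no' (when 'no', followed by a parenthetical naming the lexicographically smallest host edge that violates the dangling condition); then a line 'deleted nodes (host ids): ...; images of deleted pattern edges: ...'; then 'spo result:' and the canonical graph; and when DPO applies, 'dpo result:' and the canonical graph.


dpo_applies: yes
deleted nodes (host ids): 1, 4; images of deleted pattern edges: (4,1,f); (4,3,a); (7,4,f); (7,6,a)
spo result:
nodes: 3:c4, 6:c4, 7:app, 8:c4, 13:c3, 14:app, 16:app, 17:app
edges: (7,6,f); (7,17,a); (14,8,f); (14,13,a); (16,14,a); (16,14,f); (17,3,f); (17,6,a)
dpo result:
nodes: 3:c4, 6:c4, 7:app, 8:c4, 13:c3, 14:app, 16:app, 17:app
edges: (7,6,f); (7,17,a); (14,8,f); (14,13,a); (16,14,a); (16,14,f); (17,3,f); (17,6,a)


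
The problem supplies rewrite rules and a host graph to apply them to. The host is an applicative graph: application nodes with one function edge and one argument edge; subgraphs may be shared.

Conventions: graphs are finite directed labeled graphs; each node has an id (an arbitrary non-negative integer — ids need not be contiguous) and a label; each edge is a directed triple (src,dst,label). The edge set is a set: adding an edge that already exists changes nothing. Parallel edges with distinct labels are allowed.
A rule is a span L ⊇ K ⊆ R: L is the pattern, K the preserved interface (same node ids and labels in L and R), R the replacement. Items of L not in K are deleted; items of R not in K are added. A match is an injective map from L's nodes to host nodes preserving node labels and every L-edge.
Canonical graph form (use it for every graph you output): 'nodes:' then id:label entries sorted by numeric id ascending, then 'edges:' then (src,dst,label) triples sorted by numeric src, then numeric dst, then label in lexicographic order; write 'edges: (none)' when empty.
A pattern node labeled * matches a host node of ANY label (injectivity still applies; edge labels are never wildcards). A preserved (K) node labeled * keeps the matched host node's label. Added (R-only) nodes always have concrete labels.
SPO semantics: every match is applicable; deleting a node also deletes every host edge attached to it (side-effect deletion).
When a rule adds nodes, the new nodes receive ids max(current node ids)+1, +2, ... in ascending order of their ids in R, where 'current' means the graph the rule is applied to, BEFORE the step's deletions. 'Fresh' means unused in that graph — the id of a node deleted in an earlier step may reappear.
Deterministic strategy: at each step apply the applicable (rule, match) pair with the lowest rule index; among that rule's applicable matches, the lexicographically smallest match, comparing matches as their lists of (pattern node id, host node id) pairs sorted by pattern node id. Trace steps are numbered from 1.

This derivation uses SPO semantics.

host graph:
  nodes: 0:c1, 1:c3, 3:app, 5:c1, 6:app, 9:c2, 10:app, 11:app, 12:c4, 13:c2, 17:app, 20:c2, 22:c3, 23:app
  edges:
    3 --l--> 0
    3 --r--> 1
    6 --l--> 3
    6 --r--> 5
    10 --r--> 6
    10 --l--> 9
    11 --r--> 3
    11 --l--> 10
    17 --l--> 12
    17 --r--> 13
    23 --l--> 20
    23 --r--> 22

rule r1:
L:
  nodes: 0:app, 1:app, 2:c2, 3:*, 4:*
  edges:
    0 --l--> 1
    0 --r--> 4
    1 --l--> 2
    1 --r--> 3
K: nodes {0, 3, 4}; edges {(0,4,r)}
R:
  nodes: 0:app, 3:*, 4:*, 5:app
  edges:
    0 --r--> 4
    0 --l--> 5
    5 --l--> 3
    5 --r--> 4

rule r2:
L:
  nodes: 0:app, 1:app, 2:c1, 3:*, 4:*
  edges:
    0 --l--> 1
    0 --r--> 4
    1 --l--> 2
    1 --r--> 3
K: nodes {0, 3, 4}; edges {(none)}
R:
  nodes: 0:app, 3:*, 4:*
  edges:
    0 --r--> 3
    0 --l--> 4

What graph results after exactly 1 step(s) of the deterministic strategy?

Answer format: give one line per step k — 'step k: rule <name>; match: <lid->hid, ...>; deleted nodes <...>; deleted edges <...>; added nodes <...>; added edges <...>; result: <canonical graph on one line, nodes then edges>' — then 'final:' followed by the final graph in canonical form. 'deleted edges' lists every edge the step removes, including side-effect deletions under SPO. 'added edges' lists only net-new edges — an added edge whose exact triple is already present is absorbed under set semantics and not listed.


step 1: rule r1; match: 0->11, 1->10, 2->9, 3->6, 4->3; deleted nodes 9, 10; deleted edges (10,6,r); (10,9,l); (11,10,l); added nodes 24; added edges (11,24,l); (24,3,r); (24,6,l); result: nodes: 0:c1, 1:c3, 3:app, 5:c1, 6:app, 11:app, 12:c4, 13:c2, 17:app, 20:c2, 22:c3, 23:app, 24:app edges: (3,0,l); (3,1,r); (6,3,l); (6,5,r); (11,3,r); (11,24,l); (17,12,l); (17,13,r); (23,20,l); (23,22,r); (24,3,r); (24,6,l)
final:
nodes: 0:c1, 1:c3, 3:app, 5:c1, 6:app, 11:app, 12:c4, 13:c2, 17:app, 20:c2, 22:c3, 23:app, 24:app
edges: (3,0,l); (3,1,r); (6,3,l); (6,5,r); (11,3,r); (11,24,l); (17,12,l); (17,13,r); (23,20,l); (23,22,r); (24,3,r); (24,6,l)


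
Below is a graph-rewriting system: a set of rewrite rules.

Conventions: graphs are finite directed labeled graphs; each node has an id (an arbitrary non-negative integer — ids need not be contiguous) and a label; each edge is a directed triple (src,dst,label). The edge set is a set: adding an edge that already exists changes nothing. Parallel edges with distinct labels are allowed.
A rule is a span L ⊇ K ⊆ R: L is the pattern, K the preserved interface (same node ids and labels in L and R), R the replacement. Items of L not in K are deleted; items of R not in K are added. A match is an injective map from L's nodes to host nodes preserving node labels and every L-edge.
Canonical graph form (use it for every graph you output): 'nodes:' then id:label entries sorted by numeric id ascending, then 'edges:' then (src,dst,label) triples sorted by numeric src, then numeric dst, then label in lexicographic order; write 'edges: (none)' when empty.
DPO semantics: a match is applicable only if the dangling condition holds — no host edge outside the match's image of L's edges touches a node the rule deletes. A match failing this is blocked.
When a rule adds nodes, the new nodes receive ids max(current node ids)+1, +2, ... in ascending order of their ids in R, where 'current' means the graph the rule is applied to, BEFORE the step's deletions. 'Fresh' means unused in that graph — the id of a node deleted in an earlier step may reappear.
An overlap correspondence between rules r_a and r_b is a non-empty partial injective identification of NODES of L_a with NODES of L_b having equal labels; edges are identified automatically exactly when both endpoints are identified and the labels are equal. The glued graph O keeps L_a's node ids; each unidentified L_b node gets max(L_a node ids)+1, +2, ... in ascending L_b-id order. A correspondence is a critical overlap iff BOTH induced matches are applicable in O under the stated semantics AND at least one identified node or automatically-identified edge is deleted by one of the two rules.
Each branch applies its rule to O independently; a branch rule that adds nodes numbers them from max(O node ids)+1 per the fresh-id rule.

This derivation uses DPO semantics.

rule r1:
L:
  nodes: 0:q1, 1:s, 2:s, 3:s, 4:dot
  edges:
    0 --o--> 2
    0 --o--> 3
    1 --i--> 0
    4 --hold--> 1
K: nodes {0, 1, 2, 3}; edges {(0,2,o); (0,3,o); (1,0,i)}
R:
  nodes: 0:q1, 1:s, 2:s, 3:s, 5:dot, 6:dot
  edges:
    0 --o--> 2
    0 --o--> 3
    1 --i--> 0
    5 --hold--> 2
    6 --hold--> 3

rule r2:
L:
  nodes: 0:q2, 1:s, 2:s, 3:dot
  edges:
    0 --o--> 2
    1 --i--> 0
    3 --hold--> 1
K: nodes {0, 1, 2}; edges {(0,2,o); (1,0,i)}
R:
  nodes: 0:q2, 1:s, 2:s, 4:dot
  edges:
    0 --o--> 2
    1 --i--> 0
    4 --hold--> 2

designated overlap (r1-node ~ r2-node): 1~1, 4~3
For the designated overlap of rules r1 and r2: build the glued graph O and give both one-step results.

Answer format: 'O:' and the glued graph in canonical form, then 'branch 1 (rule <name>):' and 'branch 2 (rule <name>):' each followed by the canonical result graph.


O:
nodes: 0:q1, 1:s, 2:s, 3:s, 4:dot, 5:q2, 6:s
edges: (0,2,o); (0,3,o); (1,0,i); (1,5,i); (4,1,hold); (5,6,o)
branch 1 (rule r1):
nodes: 0:q1, 1:s, 2:s, 3:s, 5:q2, 6:s, 7:dot, 8:dot
edges: (0,2,o); (0,3,o); (1,0,i); (1,5,i); (5,6,o); (7,2,hold); (8,3,hold)
branch 2 (rule r2):
nodes: 0:q1, 1:s, 2:s, 3:s, 5:q2, 6:s, 7:dot
edges: (0,2,o); (0,3,o); (1,0,i); (1,5,i); (5,6,o); (7,6,hold)
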